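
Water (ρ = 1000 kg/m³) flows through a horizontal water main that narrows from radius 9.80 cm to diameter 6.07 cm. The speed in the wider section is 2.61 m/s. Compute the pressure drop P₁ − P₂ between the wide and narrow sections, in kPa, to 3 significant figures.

ΔP ≈ 367 kPa

The volume flow rate is constant, so v₂ = (A₁/A₂)v₁ = (302/28.9)·2.61 = 27.2 m/s.
Bernoulli (h₁ = h₂): P₁ − P₂ = ½ρ(v₂² − v₁²).
P₁ − P₂ = ½·1000·(27.2² − 2.61²) = ½·1000·734 = 367000 Pa.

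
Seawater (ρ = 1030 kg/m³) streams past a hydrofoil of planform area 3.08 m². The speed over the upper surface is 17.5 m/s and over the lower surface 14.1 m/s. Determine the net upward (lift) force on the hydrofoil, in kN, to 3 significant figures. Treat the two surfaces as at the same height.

F ≈ 170 kN

The faster flow above has the lower pressure; Bernoulli (same height) gives ΔP = ½ρ(v_up² − v_low²).
ΔP = ½·1030·(17.5² − 14.1²) = 55300 Pa.
Lift = ΔP · A = 55300 × 3.08 = 170000 N.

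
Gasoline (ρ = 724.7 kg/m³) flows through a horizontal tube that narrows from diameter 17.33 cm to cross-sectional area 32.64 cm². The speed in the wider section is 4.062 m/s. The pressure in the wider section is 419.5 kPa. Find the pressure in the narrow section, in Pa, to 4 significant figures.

The volume flow rate is constant, so v₂ = (A₁/A₂)v₁ = (235.9/32.64)·4.062 = 29.35 m/s.
Bernoulli (h₁ = h₂): P₁ − P₂ = ½ρ(v₂² − v₁²).
P₂ = P₁ − ½ρ(v₂² − v₁²) = 419500 − ½·724.7·(29.35² − 4.062²) = 419500 − 306300 = 113200 Pa.

P₂ ≈ 113200 Pa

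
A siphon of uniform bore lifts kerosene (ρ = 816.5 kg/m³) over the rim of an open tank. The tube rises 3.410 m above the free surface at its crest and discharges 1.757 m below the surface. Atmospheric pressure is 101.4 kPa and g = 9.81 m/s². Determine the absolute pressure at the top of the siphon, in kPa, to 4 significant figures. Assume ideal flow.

P_top ≈ 60.01 kPa

The outlet speed comes from Torricelli: v = √(2g·1.757) = 5.871 m/s.
With constant cross-section the crest speed equals v; applying Bernoulli from the surface up to the crest, P_top = P_atm − ½ρv² − ρg·h_top.
P_top = 101400 − ½·816.5·5.871² − 816.5·9.81·3.410 = 60010 Pa.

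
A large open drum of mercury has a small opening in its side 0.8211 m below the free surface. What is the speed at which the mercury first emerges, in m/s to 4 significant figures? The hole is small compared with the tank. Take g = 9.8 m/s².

4.012 m/s

Bernoulli from surface to hole (P equal, v_surface ≈ 0): v = √(2gh) = √(2×9.8×0.8211) = 4.012 m/s.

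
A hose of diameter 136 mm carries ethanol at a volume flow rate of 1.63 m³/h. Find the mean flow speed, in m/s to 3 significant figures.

Q = 1.63 m³/h = 0.000453 m³/s.
v = Q/A = 0.000453 / 0.0145 = 0.0312 m/s.

0.0312 m/s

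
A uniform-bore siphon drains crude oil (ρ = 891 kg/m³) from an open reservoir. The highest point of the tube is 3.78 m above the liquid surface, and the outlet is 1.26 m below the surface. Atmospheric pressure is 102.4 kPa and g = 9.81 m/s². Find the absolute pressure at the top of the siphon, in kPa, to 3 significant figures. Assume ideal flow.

58.3 kPa

The outlet speed comes from Torricelli: v = √(2g·1.26) = 4.97 m/s.
The bore is uniform, so the speed at the crest is the same v. Bernoulli surface→crest: P_atm = P_top + ½ρv² + ρg·h_top.
P_top = 102400 − ½·891·4.97² − 891·9.81·3.78 = 58300 Pa.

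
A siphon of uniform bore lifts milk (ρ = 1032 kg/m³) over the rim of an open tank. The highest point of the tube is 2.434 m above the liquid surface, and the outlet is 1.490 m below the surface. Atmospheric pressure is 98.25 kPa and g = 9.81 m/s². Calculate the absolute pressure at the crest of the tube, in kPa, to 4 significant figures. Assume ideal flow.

The outlet speed comes from Torricelli: v = √(2g·1.490) = 5.407 m/s.
The bore is uniform, so the speed at the crest is the same v. Bernoulli surface→crest: P_atm = P_top + ½ρv² + ρg·h_top.
P_top = 98250 − ½·1032·5.407² − 1032·9.81·2.434 = 58520 Pa.

P_top ≈ 58.52 kPa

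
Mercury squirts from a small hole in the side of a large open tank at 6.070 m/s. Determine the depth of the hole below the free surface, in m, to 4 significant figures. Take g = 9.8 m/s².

h ≈ 1.880 m

Inverting v = √(2gh) gives h = v² / 2g.
h = 6.070²/(2·9.8) = 36.84/19.60 = 1.880 m.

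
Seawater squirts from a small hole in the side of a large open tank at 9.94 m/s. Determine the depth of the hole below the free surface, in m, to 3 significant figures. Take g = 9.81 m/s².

For a small hole in a large open tank, ½v² = gh, giving h = v²/(2g).
h = 9.94²/(2·9.81) = 98.8/19.62 = 5.04 m.

5.04 m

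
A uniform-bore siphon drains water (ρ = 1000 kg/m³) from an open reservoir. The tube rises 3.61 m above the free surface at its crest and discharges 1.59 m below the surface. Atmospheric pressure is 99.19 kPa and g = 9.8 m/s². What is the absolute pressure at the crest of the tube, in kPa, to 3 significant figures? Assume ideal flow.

Bernoulli surface→outlet gives ½v² = g·h_out, so v = √(2·9.8·1.59) = 5.58 m/s.
Continuity keeps v the same throughout the tube; from surface to crest, P_atm + 0 = P_top + ½ρv² + ρg·h_top.
P_top = 99190 − ½·1000·5.58² − 1000·9.8·3.61 = 48200 Pa.

48.2 kPa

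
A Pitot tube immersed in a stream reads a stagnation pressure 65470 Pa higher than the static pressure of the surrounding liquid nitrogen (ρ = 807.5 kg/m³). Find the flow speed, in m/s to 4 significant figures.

12.73 m/s

Bernoulli between the free stream and the stagnation point: ½ρv² = P_stag − P_static.
v = √(2ΔP/ρ) = √(2·65470/807.5) = 12.73 m/s.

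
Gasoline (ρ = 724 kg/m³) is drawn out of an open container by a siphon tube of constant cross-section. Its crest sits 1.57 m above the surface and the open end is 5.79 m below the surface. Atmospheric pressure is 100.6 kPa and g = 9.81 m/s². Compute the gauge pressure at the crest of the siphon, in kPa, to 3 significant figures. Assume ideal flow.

P_gauge ≈ -52.3 kPa

Bernoulli surface→outlet gives ½v² = g·h_out, so v = √(2·9.81·5.79) = 10.7 m/s.
The bore is uniform, so the speed at the crest is the same v. Bernoulli surface→crest: P_atm = P_top + ½ρv² + ρg·h_top.
P_top = 100600 − ½·724·10.7² − 724·9.81·1.57 = 48300 Pa. So P_gauge = P_top − P_atm = -52300 Pa.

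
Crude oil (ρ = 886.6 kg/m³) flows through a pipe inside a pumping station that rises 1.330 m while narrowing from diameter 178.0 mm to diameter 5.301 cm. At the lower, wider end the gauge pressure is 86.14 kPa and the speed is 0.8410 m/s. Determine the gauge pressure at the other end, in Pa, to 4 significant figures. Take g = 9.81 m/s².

P₂ ≈ 35030 Pa

Continuity gives A₁v₁ = A₂v₂, so v₂ = (248.8 cm²)/(22.07 cm²) × 0.8410 m/s = 9.482 m/s.
Energy conservation along the streamline gives P₂ = P₁ − ½ρ(v₂² − v₁²) − ρg(h₂ − h₁).
P₂ = 86140 + ½·886.6·(0.8410² − 9.482²) − 886.6·9.81·(+1.330) = 86140 + (-39550) − (11570) = 35030 Pa.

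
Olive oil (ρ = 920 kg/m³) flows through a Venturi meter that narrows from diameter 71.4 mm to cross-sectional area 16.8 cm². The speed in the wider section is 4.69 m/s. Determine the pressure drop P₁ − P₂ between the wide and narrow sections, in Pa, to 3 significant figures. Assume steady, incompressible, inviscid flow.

ΔP ≈ 47400 Pa

Continuity gives A₁v₁ = A₂v₂, so v₂ = (40.0 cm²)/(16.8 cm²) × 4.69 m/s = 11.2 m/s.
The pipe is horizontal, so Bernoulli reduces to P₁ + ½ρv₁² = P₂ + ½ρv₂².
P₁ − P₂ = ½·920·(11.2² − 4.69²) = ½·920·103 = 47400 Pa.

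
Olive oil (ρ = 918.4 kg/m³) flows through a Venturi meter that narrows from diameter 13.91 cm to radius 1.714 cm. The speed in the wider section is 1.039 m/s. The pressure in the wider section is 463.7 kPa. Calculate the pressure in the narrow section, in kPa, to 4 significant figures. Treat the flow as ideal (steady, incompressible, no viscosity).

Mass conservation (A₁v₁ = A₂v₂) gives v₂ = 1.039 × 152.0/9.229 = 17.11 m/s.
Bernoulli (h₁ = h₂): P₁ − P₂ = ½ρ(v₂² − v₁²).
P₂ = P₁ − ½ρ(v₂² − v₁²) = 463700 − ½·918.4·(17.11² − 1.039²) = 463700 − 133900 = 329800 Pa.

P₂ = 329.8 kPa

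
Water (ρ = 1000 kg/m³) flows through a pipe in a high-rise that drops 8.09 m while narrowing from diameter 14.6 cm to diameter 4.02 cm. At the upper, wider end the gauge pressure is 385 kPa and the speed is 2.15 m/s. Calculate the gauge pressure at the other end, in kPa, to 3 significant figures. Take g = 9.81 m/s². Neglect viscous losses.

By continuity, v₂ = v₁·A₁/A₂ = 2.15·(167/12.7) = 28.4 m/s.
Bernoulli: P₁ + ½ρv₁² + ρg h₁ = P₂ + ½ρv₂² + ρg h₂, so P₂ = P₁ + ½ρ(v₁² − v₂²) − ρg(h₂ − h₁).
P₂ = 385000 + ½·1000·(2.15² − 28.4²) − 1000·9.81·(−8.09) = 385000 + (-400000) − (-79400) = 64600 Pa.

P₂ ≈ 64.6 kPa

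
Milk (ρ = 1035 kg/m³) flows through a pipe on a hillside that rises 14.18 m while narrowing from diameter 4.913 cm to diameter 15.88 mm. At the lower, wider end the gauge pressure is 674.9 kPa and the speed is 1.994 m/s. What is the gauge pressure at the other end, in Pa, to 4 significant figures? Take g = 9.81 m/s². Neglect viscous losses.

By continuity, v₂ = v₁·A₁/A₂ = 1.994·(18.96/1.981) = 19.09 m/s.
Applying Bernoulli between the two ends and solving for P₂: P₂ = P₁ + ½ρ(v₁² − v₂²) − ρgΔh.
P₂ = 674900 + ½·1035·(1.994² − 19.09²) − 1035·9.81·(+14.18) = 674900 + (-186500) − (144000) = 344500 Pa.

344500 Pa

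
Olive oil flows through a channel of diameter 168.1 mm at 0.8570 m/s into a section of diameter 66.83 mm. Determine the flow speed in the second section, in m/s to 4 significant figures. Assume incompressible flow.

Continuity gives A₁v₁ = A₂v₂, so v₂ = (221.9 cm²)/(35.08 cm²) × 0.8570 m/s = 5.422 m/s.

v₂ ≈ 5.422 m/s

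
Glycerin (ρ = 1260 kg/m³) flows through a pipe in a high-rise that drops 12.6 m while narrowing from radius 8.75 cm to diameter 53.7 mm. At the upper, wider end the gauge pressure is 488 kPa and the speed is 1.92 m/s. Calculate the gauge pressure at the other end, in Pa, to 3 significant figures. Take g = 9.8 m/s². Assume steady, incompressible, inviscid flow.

The volume flow rate is constant, so v₂ = (A₁/A₂)v₁ = (241/22.6)·1.92 = 20.4 m/s.
Bernoulli: P₁ + ½ρv₁² + ρg h₁ = P₂ + ½ρv₂² + ρg h₂, so P₂ = P₁ + ½ρ(v₁² − v₂²) − ρg(h₂ − h₁).
P₂ = 488000 + ½·1260·(1.92² − 20.4²) − 1260·9.8·(−12.6) = 488000 + (-260000) − (-156000) = 384000 Pa.

P₂ = 384000 Pa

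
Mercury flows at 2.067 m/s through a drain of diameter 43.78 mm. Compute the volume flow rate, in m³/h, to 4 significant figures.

Q ≈ 11.20 m³/h

Q = A·v = 0.001505 m² × 2.067 m/s = 0.003112 m³/s.
Converting: 0.003112 m³/s × 3600 = 11.20 m³/h.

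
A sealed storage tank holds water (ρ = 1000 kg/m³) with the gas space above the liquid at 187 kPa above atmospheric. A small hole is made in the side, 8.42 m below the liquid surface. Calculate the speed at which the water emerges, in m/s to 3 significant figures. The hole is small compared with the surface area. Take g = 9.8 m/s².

Take point 1 at the surface (v₁ ≈ 0) and point 2 at the hole (at atmospheric pressure). Bernoulli: P₁ + ρg h = P_atm + ½ρv₂².
With P₁ − P_atm = 187000 Pa, v₂ = √(2gh + 2ΔP/ρ) = √(2·9.8·8.42 + 2·187000/1000) = 23.2 m/s.

v ≈ 23.2 m/s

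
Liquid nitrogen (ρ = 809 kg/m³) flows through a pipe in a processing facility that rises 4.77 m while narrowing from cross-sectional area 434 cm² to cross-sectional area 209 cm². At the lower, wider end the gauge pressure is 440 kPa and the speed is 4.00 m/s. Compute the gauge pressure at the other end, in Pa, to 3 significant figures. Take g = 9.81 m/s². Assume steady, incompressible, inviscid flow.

P₂ = 381000 Pa

Mass conservation (A₁v₁ = A₂v₂) gives v₂ = 4.00 × 434/209 = 8.31 m/s.
Applying Bernoulli between the two ends and solving for P₂: P₂ = P₁ + ½ρ(v₁² − v₂²) − ρgΔh.
P₂ = 440000 + ½·809·(4.00² − 8.31²) − 809·9.81·(+4.77) = 440000 + (-21400) − (37900) = 381000 Pa.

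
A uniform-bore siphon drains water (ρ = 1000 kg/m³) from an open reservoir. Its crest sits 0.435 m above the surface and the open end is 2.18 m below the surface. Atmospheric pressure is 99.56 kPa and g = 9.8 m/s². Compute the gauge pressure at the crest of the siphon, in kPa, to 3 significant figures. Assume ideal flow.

The outlet speed comes from Torricelli: v = √(2g·2.18) = 6.54 m/s.
The bore is uniform, so the speed at the crest is the same v. Bernoulli surface→crest: P_atm = P_top + ½ρv² + ρg·h_top.
P_top = 99560 − ½·1000·6.54² − 1000·9.8·0.435 = 73900 Pa. So P_gauge = P_top − P_atm = -25600 Pa.

P_gauge ≈ -25.6 kPa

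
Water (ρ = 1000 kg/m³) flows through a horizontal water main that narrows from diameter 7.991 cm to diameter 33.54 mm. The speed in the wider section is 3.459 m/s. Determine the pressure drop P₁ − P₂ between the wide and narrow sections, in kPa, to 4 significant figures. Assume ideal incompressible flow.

ΔP = 186.8 kPa

Continuity gives A₁v₁ = A₂v₂, so v₂ = (50.15 cm²)/(8.835 cm²) × 3.459 m/s = 19.63 m/s.
The pipe is horizontal, so Bernoulli reduces to P₁ + ½ρv₁² = P₂ + ½ρv₂².
P₁ − P₂ = ½·1000·(19.63² − 3.459²) = ½·1000·373.6 = 186800 Pa.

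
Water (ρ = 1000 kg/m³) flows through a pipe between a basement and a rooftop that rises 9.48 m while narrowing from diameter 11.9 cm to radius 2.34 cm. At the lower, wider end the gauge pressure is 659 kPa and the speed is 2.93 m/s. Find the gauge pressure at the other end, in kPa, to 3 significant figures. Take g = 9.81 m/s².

P₂ = 391 kPa

Mass conservation (A₁v₁ = A₂v₂) gives v₂ = 2.93 × 111/17.2 = 18.9 m/s.
Bernoulli: P₁ + ½ρv₁² + ρg h₁ = P₂ + ½ρv₂² + ρg h₂, so P₂ = P₁ + ½ρ(v₁² − v₂²) − ρg(h₂ − h₁).
P₂ = 659000 + ½·1000·(2.93² − 18.9²) − 1000·9.81·(+9.48) = 659000 + (-175000) − (93000) = 391000 Pa.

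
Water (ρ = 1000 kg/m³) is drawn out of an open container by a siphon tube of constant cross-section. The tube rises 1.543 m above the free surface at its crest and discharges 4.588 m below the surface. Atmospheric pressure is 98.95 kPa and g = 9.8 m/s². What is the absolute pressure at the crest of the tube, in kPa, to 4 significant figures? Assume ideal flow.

Bernoulli surface→outlet gives ½v² = g·h_out, so v = √(2·9.8·4.588) = 9.483 m/s.
Continuity keeps v the same throughout the tube; from surface to crest, P_atm + 0 = P_top + ½ρv² + ρg·h_top.
P_top = 98950 − ½·1000·9.483² − 1000·9.8·1.543 = 38870 Pa.

38.87 kPa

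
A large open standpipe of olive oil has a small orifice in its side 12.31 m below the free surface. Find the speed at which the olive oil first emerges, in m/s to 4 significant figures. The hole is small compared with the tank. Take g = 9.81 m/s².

Torricelli's result v = √(2gh) gives v = √(2·9.81·12.31) = 15.54 m/s.

v = 15.54 m/s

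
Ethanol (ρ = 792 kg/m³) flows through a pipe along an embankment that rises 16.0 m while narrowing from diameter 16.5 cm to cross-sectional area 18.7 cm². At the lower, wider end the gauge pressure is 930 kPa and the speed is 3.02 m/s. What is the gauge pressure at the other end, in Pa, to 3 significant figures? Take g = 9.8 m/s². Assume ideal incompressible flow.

By continuity, v₂ = v₁·A₁/A₂ = 3.02·(214/18.7) = 34.5 m/s.
Applying Bernoulli between the two ends and solving for P₂: P₂ = P₁ + ½ρ(v₁² − v₂²) − ρgΔh.
P₂ = 930000 + ½·792·(3.02² − 34.5²) − 792·9.8·(+16.0) = 930000 + (-469000) − (124000) = 337000 Pa.

P₂ ≈ 337000 Pa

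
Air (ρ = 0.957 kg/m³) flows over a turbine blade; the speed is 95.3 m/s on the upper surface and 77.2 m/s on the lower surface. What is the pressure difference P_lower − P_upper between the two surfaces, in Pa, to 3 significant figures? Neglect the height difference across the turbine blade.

ΔP ≈ 1490 Pa

With negligible Δh, P + ½ρv² is constant, so P_low − P_up = ½ρ(v_up² − v_low²).
ΔP = ½·0.957·(95.3² − 77.2²) = 1490 Pa.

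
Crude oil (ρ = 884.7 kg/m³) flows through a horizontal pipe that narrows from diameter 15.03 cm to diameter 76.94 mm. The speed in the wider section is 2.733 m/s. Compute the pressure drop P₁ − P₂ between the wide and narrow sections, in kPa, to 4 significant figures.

ΔP ≈ 44.81 kPa

By continuity, v₂ = v₁·A₁/A₂ = 2.733·(177.4/46.49) = 10.43 m/s.
Bernoulli (h₁ = h₂): P₁ − P₂ = ½ρ(v₂² − v₁²).
P₁ − P₂ = ½·884.7·(10.43² − 2.733²) = ½·884.7·101.3 = 44810 Pa.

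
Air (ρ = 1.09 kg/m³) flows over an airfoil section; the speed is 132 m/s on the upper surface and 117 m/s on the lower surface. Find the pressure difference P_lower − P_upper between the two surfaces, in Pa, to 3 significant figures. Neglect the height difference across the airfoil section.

ΔP = 2040 Pa

Bernoulli (same height): P_lower − P_upper = ½ρ(v_upper² − v_lower²).
ΔP = ½·1.09·(132² − 117²) = 2040 Pa.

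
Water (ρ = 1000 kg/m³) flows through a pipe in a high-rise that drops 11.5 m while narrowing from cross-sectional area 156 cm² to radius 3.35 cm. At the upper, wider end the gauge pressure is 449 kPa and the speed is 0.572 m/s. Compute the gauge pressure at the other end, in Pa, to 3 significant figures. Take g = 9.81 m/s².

Mass conservation (A₁v₁ = A₂v₂) gives v₂ = 0.572 × 156/35.3 = 2.53 m/s.
Applying Bernoulli between the two ends and solving for P₂: P₂ = P₁ + ½ρ(v₁² − v₂²) − ρgΔh.
P₂ = 449000 + ½·1000·(0.572² − 2.53²) − 1000·9.81·(−11.5) = 449000 + (-3040) − (-113000) = 559000 Pa.

P₂ ≈ 559000 Pa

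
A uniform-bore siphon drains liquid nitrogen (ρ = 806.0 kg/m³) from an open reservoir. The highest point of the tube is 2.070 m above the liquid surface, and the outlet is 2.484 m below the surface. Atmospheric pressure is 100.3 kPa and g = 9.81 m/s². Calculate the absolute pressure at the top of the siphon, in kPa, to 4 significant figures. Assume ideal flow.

Bernoulli surface→outlet gives ½v² = g·h_out, so v = √(2·9.81·2.484) = 6.981 m/s.
With constant cross-section the crest speed equals v; applying Bernoulli from the surface up to the crest, P_top = P_atm − ½ρv² − ρg·h_top.
P_top = 100300 − ½·806.0·6.981² − 806.0·9.81·2.070 = 64290 Pa.

P_top = 64.29 kPa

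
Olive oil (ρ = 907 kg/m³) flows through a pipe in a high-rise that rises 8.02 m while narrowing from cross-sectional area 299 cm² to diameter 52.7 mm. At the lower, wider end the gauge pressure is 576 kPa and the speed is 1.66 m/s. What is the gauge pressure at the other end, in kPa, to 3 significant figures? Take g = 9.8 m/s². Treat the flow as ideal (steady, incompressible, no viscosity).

The volume flow rate is constant, so v₂ = (A₁/A₂)v₁ = (299/21.8)·1.66 = 22.8 m/s.
Bernoulli: P₁ + ½ρv₁² + ρg h₁ = P₂ + ½ρv₂² + ρg h₂, so P₂ = P₁ + ½ρ(v₁² − v₂²) − ρg(h₂ − h₁).
P₂ = 576000 + ½·907·(1.66² − 22.8²) − 907·9.8·(+8.02) = 576000 + (-234000) − (71300) = 271000 Pa.

P₂ ≈ 271 kPa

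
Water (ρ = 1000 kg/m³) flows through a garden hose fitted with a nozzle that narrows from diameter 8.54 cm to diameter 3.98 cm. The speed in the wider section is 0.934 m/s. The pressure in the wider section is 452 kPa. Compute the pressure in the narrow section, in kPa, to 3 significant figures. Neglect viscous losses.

443 kPa

Mass conservation (A₁v₁ = A₂v₂) gives v₂ = 0.934 × 57.3/12.4 = 4.30 m/s.
Along the horizontal streamline, P + ½ρv² is constant.
P₂ = P₁ − ½ρ(v₂² − v₁²) = 452000 − ½·1000·(4.30² − 0.934²) = 452000 − 8810 = 443000 Pa.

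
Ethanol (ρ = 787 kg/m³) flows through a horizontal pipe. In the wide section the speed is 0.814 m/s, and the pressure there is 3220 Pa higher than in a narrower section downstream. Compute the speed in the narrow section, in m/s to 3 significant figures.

Along the level pipe P + ½ρv² is conserved, hence v₂² = v₁² + 2(P₁ − P₂)/ρ.
v₂ = √(0.814² + 2·3220/787) = √(0.663 + 8.18) = 2.97 m/s.

2.97 m/s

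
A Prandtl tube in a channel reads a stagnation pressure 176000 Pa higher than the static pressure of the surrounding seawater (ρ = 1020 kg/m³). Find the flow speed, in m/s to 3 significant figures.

The dynamic pressure equals the rise in static pressure at the stagnation point: ΔP = ½ρv².
v = √(2ΔP/ρ) = √(2·176000/1020) = 18.6 m/s.

v ≈ 18.6 m/s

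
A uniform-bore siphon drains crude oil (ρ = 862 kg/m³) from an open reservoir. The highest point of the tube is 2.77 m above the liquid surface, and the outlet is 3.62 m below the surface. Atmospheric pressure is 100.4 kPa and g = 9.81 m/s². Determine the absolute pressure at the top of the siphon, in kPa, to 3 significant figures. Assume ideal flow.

Bernoulli surface→outlet gives ½v² = g·h_out, so v = √(2·9.81·3.62) = 8.43 m/s.
Continuity keeps v the same throughout the tube; from surface to crest, P_atm + 0 = P_top + ½ρv² + ρg·h_top.
P_top = 100400 − ½·862·8.43² − 862·9.81·2.77 = 46400 Pa.

P_top = 46.4 kPa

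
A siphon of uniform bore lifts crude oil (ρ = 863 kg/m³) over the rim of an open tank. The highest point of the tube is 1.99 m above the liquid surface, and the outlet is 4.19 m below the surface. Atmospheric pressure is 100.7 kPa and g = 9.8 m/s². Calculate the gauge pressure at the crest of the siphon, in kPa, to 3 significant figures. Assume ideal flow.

From the surface to the outlet (both open to atmosphere, surface at rest): v = √(2g·h_out) = √(2·9.8·4.19) = 9.06 m/s.
Continuity keeps v the same throughout the tube; from surface to crest, P_atm + 0 = P_top + ½ρv² + ρg·h_top.
P_top = 100700 − ½·863·9.06² − 863·9.8·1.99 = 48400 Pa. So P_gauge = P_top − P_atm = -52300 Pa.

P_gauge = -52.3 kPa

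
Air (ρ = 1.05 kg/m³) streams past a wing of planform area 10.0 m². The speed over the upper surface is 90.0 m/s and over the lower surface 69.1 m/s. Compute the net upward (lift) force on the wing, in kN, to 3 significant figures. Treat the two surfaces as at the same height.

From P + ½ρv² = const at equal height, P_low − P_up = ½ρ(v_up² − v_low²).
ΔP = ½·1.05·(90.0² − 69.1²) = 1750 Pa.
Lift = ΔP · A = 1750 × 10.0 = 17500 N.

F ≈ 17.5 kN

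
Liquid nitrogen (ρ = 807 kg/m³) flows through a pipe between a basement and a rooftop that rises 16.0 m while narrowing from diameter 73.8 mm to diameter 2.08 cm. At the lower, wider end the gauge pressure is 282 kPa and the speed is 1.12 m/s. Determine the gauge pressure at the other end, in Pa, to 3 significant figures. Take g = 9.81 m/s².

P₂ = 75600 Pa

Mass conservation (A₁v₁ = A₂v₂) gives v₂ = 1.12 × 42.8/3.40 = 14.1 m/s.
Applying Bernoulli between the two ends and solving for P₂: P₂ = P₁ + ½ρ(v₁² − v₂²) − ρgΔh.
P₂ = 282000 + ½·807·(1.12² − 14.1²) − 807·9.81·(+16.0) = 282000 + (-79700) − (127000) = 75600 Pa.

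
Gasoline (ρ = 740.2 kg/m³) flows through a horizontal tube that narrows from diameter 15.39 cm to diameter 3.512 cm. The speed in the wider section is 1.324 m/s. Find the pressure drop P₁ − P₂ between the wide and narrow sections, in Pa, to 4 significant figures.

The volume flow rate is constant, so v₂ = (A₁/A₂)v₁ = (186.0/9.687)·1.324 = 25.42 m/s.
The pipe is horizontal, so Bernoulli reduces to P₁ + ½ρv₁² = P₂ + ½ρv₂².
P₁ − P₂ = ½·740.2·(25.42² − 1.324²) = ½·740.2·644.7 = 238600 Pa.

ΔP = 238600 Pa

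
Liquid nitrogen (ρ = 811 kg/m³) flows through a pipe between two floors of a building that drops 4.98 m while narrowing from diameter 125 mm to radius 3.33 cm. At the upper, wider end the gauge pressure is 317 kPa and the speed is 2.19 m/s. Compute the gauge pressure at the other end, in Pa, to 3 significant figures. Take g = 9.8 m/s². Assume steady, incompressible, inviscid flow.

P₂ ≈ 334000 Pa

Continuity gives A₁v₁ = A₂v₂, so v₂ = (123 cm²)/(34.8 cm²) × 2.19 m/s = 7.71 m/s.
Applying Bernoulli between the two ends and solving for P₂: P₂ = P₁ + ½ρ(v₁² − v₂²) − ρgΔh.
P₂ = 317000 + ½·811·(2.19² − 7.71²) − 811·9.8·(−4.98) = 317000 + (-22200) − (-39600) = 334000 Pa.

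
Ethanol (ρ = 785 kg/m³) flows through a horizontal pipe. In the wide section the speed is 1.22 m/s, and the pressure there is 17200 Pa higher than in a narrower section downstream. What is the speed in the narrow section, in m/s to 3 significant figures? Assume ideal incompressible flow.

6.73 m/s

Along the level pipe P + ½ρv² is conserved, hence v₂² = v₁² + 2(P₁ − P₂)/ρ.
v₂ = √(1.22² + 2·17200/785) = √(1.49 + 43.8) = 6.73 m/s.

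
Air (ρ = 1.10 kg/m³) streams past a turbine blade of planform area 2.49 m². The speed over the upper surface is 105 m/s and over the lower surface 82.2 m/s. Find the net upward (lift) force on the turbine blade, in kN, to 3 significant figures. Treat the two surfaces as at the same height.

From P + ½ρv² = const at equal height, P_low − P_up = ½ρ(v_up² − v_low²).
ΔP = ½·1.10·(105² − 82.2²) = 2350 Pa.
Lift = ΔP · A = 2350 × 2.49 = 5850 N.

F ≈ 5.85 kN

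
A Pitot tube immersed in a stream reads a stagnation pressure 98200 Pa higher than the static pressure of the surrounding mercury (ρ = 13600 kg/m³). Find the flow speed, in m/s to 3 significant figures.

At the stagnation point the flow is brought to rest, so Bernoulli gives P_stag − P_static = ½ρv².
v = √(2ΔP/ρ) = √(2·98200/13600) = 3.80 m/s.

3.80 m/s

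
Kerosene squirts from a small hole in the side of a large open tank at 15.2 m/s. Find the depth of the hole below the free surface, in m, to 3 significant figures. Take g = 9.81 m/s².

For a small hole in a large open tank, ½v² = gh, giving h = v²/(2g).
h = 15.2²/(2·9.81) = 231/19.62 = 11.8 m.

11.8 m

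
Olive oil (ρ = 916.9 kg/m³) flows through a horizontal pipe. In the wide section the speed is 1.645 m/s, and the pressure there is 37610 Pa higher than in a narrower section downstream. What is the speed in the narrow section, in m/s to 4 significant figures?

v₂ ≈ 9.206 m/s

Along the level pipe P + ½ρv² is conserved, hence v₂² = v₁² + 2(P₁ − P₂)/ρ.
v₂ = √(1.645² + 2·37610/916.9) = √(2.706 + 82.04) = 9.206 m/s.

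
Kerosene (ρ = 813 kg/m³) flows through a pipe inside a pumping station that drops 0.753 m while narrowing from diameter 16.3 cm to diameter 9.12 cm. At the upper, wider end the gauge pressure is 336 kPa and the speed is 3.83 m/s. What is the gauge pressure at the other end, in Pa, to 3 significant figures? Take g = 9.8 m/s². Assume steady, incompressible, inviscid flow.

P₂ = 287000 Pa

Mass conservation (A₁v₁ = A₂v₂) gives v₂ = 3.83 × 209/65.3 = 12.2 m/s.
Applying Bernoulli between the two ends and solving for P₂: P₂ = P₁ + ½ρ(v₁² − v₂²) − ρgΔh.
P₂ = 336000 + ½·813·(3.83² − 12.2²) − 813·9.8·(−0.753) = 336000 + (-54900) − (-6000) = 287000 Pa.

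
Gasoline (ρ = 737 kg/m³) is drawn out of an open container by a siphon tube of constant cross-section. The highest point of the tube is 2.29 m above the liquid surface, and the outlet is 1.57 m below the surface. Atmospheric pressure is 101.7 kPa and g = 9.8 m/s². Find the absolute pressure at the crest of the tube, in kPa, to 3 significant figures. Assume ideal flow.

P_top ≈ 73.8 kPa

The outlet speed comes from Torricelli: v = √(2g·1.57) = 5.55 m/s.
With constant cross-section the crest speed equals v; applying Bernoulli from the surface up to the crest, P_top = P_atm − ½ρv² − ρg·h_top.
P_top = 101700 − ½·737·5.55² − 737·9.8·2.29 = 73800 Pa.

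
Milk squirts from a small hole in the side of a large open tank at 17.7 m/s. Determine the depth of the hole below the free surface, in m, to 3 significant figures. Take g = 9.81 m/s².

Inverting v = √(2gh) gives h = v² / 2g.
h = 17.7²/(2·9.81) = 313/19.62 = 16.0 m.

h = 16.0 m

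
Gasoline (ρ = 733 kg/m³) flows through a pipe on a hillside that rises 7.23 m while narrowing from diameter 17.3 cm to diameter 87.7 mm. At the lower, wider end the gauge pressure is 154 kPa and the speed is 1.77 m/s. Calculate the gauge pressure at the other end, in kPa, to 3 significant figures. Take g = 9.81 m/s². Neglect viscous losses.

The volume flow rate is constant, so v₂ = (A₁/A₂)v₁ = (235/60.4)·1.77 = 6.89 m/s.
Energy conservation along the streamline gives P₂ = P₁ − ½ρ(v₂² − v₁²) − ρg(h₂ − h₁).
P₂ = 154000 + ½·733·(1.77² − 6.89²) − 733·9.81·(+7.23) = 154000 + (-16200) − (52000) = 85800 Pa.

P₂ ≈ 85.8 kPa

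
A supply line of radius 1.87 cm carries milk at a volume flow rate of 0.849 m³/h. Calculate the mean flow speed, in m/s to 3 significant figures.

Q = 0.849 m³/h = 0.000236 m³/s.
v = Q/A = 0.000236 / 0.00110 = 0.215 m/s.

v ≈ 0.215 m/s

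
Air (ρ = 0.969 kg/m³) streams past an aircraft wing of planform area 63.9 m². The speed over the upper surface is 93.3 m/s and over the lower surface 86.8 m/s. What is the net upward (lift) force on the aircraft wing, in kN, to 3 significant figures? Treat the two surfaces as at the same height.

F ≈ 36.2 kN

With equal heights on the two surfaces, Bernoulli gives P_lower − P_upper = ½ρ(v_upper² − v_lower²).
ΔP = ½·0.969·(93.3² − 86.8²) = 567 Pa.
Lift = ΔP · A = 567 × 63.9 = 36200 N.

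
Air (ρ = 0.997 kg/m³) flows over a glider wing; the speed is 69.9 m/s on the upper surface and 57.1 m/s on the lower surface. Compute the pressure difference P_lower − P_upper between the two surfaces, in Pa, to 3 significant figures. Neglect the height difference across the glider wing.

ΔP ≈ 810 Pa

With negligible Δh, P + ½ρv² is constant, so P_low − P_up = ½ρ(v_up² − v_low²).
ΔP = ½·0.997·(69.9² − 57.1²) = 810 Pa.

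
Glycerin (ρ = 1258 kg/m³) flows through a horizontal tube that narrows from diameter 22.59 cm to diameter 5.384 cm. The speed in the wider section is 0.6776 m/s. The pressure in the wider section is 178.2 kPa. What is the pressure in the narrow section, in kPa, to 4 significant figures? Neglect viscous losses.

88.98 kPa

Mass conservation (A₁v₁ = A₂v₂) gives v₂ = 0.6776 × 400.8/22.77 = 11.93 m/s.
Bernoulli (h₁ = h₂): P₁ − P₂ = ½ρ(v₂² − v₁²).
P₂ = P₁ − ½ρ(v₂² − v₁²) = 178200 − ½·1258·(11.93² − 0.6776²) = 178200 − 89220 = 88980 Pa.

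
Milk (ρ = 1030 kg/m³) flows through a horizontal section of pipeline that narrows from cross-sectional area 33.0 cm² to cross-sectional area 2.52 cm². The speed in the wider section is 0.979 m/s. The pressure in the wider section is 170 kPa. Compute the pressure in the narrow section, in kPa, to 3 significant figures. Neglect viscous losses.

P₂ ≈ 85.8 kPa

Continuity gives A₁v₁ = A₂v₂, so v₂ = (33.0 cm²)/(2.52 cm²) × 0.979 m/s = 12.8 m/s.
With no height change, Bernoulli's equation is P₁ + ½ρv₁² = P₂ + ½ρv₂².
P₂ = P₁ − ½ρ(v₂² − v₁²) = 170000 − ½·1030·(12.8² − 0.979²) = 170000 − 84200 = 85800 Pa.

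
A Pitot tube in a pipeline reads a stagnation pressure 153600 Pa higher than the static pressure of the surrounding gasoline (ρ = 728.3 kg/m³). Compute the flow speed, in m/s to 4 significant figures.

At the stagnation point the flow is brought to rest, so Bernoulli gives P_stag − P_static = ½ρv².
v = √(2ΔP/ρ) = √(2·153600/728.3) = 20.54 m/s.

v ≈ 20.54 m/s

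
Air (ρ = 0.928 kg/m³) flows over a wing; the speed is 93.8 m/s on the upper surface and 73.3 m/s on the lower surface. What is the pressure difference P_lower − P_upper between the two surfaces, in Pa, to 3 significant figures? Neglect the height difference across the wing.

ΔP ≈ 1590 Pa

Bernoulli (same height): P_lower − P_upper = ½ρ(v_upper² − v_lower²).
ΔP = ½·0.928·(93.8² − 73.3²) = 1590 Pa.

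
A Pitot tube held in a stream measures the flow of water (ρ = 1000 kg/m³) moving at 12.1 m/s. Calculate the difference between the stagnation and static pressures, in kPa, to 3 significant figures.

Bernoulli between the free stream and the stagnation point: ½ρv² = P_stag − P_static.
ΔP = ½·1000·12.1² = 73200 Pa.

73.2 kPa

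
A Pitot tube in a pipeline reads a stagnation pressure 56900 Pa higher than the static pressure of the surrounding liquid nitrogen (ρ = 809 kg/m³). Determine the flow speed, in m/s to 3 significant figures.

11.9 m/s

At the stagnation point the flow is brought to rest, so Bernoulli gives P_stag − P_static = ½ρv².
v = √(2ΔP/ρ) = √(2·56900/809) = 11.9 m/s.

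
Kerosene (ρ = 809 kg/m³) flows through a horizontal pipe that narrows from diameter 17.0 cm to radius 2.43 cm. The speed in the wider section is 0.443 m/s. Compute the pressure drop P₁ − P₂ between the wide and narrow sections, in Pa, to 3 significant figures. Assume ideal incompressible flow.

ΔP ≈ 11800 Pa

By continuity, v₂ = v₁·A₁/A₂ = 0.443·(227/18.6) = 5.42 m/s.
Along the horizontal streamline, P + ½ρv² is constant.
P₁ − P₂ = ½·809·(5.42² − 0.443²) = ½·809·29.2 = 11800 Pa.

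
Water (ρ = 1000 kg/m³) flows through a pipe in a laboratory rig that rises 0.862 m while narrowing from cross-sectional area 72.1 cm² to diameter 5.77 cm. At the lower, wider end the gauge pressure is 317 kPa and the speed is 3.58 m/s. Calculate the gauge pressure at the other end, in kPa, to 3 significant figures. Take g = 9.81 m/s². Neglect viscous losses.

P₂ = 266 kPa

By continuity, v₂ = v₁·A₁/A₂ = 3.58·(72.1/26.1) = 9.87 m/s.
Energy conservation along the streamline gives P₂ = P₁ − ½ρ(v₂² − v₁²) − ρg(h₂ − h₁).
P₂ = 317000 + ½·1000·(3.58² − 9.87²) − 1000·9.81·(+0.862) = 317000 + (-42300) − (8460) = 266000 Pa.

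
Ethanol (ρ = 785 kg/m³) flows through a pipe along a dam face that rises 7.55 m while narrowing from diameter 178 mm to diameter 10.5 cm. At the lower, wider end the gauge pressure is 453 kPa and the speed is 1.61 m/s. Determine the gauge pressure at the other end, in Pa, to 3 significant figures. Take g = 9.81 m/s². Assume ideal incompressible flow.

By continuity, v₂ = v₁·A₁/A₂ = 1.61·(249/86.6) = 4.63 m/s.
Energy conservation along the streamline gives P₂ = P₁ − ½ρ(v₂² − v₁²) − ρg(h₂ − h₁).
P₂ = 453000 + ½·785·(1.61² − 4.63²) − 785·9.81·(+7.55) = 453000 + (-7390) − (58100) = 387000 Pa.

387000 Pa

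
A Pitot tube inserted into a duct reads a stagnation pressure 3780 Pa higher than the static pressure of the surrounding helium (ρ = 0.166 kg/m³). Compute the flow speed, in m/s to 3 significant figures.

v ≈ 213 m/s

Bernoulli between the free stream and the stagnation point: ½ρv² = P_stag − P_static.
v = √(2ΔP/ρ) = √(2·3780/0.166) = 213 m/s.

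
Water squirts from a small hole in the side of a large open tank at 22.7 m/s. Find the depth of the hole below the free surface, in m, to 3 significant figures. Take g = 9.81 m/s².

h ≈ 26.3 m

For a small hole in a large open tank, ½v² = gh, giving h = v²/(2g).
h = 22.7²/(2·9.81) = 515/19.62 = 26.3 m.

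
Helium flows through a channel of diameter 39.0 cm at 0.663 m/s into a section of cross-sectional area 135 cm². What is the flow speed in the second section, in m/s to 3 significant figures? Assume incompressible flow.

Mass conservation (A₁v₁ = A₂v₂) gives v₂ = 0.663 × 1190/135 = 5.87 m/s.

v₂ ≈ 5.87 m/s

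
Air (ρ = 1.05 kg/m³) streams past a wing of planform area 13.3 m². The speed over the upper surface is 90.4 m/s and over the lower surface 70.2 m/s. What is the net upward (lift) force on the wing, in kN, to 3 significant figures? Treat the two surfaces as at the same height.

F ≈ 22.7 kN

The faster flow above has the lower pressure; Bernoulli (same height) gives ΔP = ½ρ(v_up² − v_low²).
ΔP = ½·1.05·(90.4² − 70.2²) = 1700 Pa.
Lift = ΔP · A = 1700 × 13.3 = 22700 N.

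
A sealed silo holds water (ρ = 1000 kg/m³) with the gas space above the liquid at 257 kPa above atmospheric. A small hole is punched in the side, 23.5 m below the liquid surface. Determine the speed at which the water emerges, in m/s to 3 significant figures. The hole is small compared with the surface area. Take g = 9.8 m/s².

v ≈ 31.2 m/s

Take point 1 at the surface (v₁ ≈ 0) and point 2 at the hole (at atmospheric pressure). Bernoulli: P₁ + ρg h = P_atm + ½ρv₂².
With P₁ − P_atm = 257000 Pa, v₂ = √(2gh + 2ΔP/ρ) = √(2·9.8·23.5 + 2·257000/1000) = 31.2 m/s.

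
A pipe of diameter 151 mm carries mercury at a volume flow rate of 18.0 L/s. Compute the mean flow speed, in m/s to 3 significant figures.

v ≈ 1.01 m/s

Q = 18.0 L/s = 0.0180 m³/s.
v = Q/A = 0.0180 / 0.0179 = 1.01 m/s.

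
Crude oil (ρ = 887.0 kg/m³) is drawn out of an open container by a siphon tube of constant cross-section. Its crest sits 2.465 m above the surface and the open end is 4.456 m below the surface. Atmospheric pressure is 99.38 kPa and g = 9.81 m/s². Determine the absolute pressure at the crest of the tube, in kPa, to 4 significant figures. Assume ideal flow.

The outlet speed comes from Torricelli: v = √(2g·4.456) = 9.350 m/s.
With constant cross-section the crest speed equals v; applying Bernoulli from the surface up to the crest, P_top = P_atm − ½ρv² − ρg·h_top.
P_top = 99380 − ½·887.0·9.350² − 887.0·9.81·2.465 = 39160 Pa.

P_top = 39.16 kPa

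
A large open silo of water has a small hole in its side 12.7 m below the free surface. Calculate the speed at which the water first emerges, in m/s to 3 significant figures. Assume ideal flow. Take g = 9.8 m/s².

v ≈ 15.8 m/s

Torricelli's result v = √(2gh) gives v = √(2·9.8·12.7) = 15.8 m/s.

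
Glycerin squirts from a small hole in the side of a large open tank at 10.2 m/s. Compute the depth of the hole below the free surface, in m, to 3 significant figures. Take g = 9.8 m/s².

Inverting v = √(2gh) gives h = v² / 2g.
h = 10.2²/(2·9.8) = 104/19.60 = 5.31 m.

5.31 m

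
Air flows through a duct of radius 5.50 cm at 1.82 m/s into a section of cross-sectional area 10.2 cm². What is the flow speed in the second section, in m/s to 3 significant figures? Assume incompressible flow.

17.0 m/s

By continuity, v₂ = v₁·A₁/A₂ = 1.82·(95.0/10.2) = 17.0 m/s.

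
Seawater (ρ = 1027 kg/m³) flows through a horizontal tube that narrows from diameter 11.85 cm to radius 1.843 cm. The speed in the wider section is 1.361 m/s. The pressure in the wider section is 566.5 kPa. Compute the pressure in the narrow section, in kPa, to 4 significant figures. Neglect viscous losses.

The volume flow rate is constant, so v₂ = (A₁/A₂)v₁ = (110.3/10.67)·1.361 = 14.07 m/s.
Bernoulli (h₁ = h₂): P₁ − P₂ = ½ρ(v₂² − v₁²).
P₂ = P₁ − ½ρ(v₂² − v₁²) = 566500 − ½·1027·(14.07² − 1.361²) = 566500 − 100700 = 465800 Pa.

P₂ ≈ 465.8 kPa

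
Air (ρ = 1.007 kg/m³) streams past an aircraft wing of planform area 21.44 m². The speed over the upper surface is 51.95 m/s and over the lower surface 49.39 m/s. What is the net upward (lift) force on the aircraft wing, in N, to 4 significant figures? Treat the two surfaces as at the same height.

F ≈ 2801 N

With equal heights on the two surfaces, Bernoulli gives P_lower − P_upper = ½ρ(v_upper² − v_lower²).
ΔP = ½·1.007·(51.95² − 49.39²) = 130.6 Pa.
Lift = ΔP · A = 130.6 × 21.44 = 2801 N.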